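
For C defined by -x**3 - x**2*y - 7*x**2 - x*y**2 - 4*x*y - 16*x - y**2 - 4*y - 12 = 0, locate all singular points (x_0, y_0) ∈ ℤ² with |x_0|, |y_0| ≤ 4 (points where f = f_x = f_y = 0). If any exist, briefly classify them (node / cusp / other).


Singular points: {(-2, 0)}; classification: node.

Compute partial derivatives:
  f_x = -3*x**2 - 2*x*y - 14*x - y**2 - 4*y - 16.
  f_y = -x**2 - 2*x*y - 4*x - 2*y - 4.
Scan x_0 ∈ {−4, ..., 4}. For each x_0, f_y(x_0, y) is a polynomial in y; find its integer roots y ∈ {−4, ..., 4}, then test f_x and f at those candidates.
  x = -4: f_y(-4, y) = 6*y - 4; no integer root y with |y| ≤ 4.
  x = -3: f_y(-3, y) = 4*y - 1; no integer root y with |y| ≤ 4.
  x = -2: f_y(-2, y) = 2*y; vanishes at y ∈ {0}. (-2, 0): f_x = 0, f = 0 — SINGULAR.
  x = -1: f_y(-1, y) = -1; no integer root y with |y| ≤ 4.
  x = 0: f_y(0, y) = -2*y - 4; vanishes at y ∈ {-2}. (0, -2): f_x = -12 ≠ 0.
  x = 1: f_y(1, y) = -4*y - 9; no integer root y with |y| ≤ 4.
  x = 2: f_y(2, y) = -6*y - 16; no integer root y with |y| ≤ 4.
  x = 3: f_y(3, y) = -8*y - 25; no integer root y with |y| ≤ 4.
  x = 4: f_y(4, y) = -10*y - 36; no integer root y with |y| ≤ 4.
Only singular point on the grid: (-2, 0).
Classify: substitute x = -2 + u, y = 0 + v and expand: f = -u**3 - u**2*v - u**2 - u*v**2 + v**2.
No constant or linear terms (consistent with a singular point). Quadratic part: -u**2 + v**2. Cubic part: -u**3 - u**2*v - u*v**2.
The quadratic part v**2 - u**2 = (v − u)(v + u) splits into two distinct linear factors, so there are two distinct tangent lines y − 0 = ±(x − -2) — this is a node (ordinary double point).
Classification: node.


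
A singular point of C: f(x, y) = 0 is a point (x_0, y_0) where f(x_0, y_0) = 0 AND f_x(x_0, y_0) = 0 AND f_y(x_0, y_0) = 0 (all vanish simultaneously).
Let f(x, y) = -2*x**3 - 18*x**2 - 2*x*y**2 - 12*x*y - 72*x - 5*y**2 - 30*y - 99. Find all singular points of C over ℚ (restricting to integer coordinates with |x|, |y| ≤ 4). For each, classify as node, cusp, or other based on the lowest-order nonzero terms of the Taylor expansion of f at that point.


Singular points: {(-3, -3)}; classification: cusp.

Compute partial derivatives:
  f_x = -6*x**2 - 36*x - 2*y**2 - 12*y - 72.
  f_y = -4*x*y - 12*x - 10*y - 30.
Scan x_0 ∈ {−4, ..., 4}. For each x_0, f_y(x_0, y) is a polynomial in y; find its integer roots y ∈ {−4, ..., 4}, then test f_x and f at those candidates.
  x = -4: f_y(-4, y) = 6*y + 18; vanishes at y ∈ {-3}. (-4, -3): f_x = -6 ≠ 0.
  x = -3: f_y(-3, y) = 2*y + 6; vanishes at y ∈ {-3}. (-3, -3): f_x = 0, f = 0 — SINGULAR.
  x = -2: f_y(-2, y) = -2*y - 6; vanishes at y ∈ {-3}. (-2, -3): f_x = -6 ≠ 0.
  x = -1: f_y(-1, y) = -6*y - 18; vanishes at y ∈ {-3}. (-1, -3): f_x = -24 ≠ 0.
  x = 0: f_y(0, y) = -10*y - 30; vanishes at y ∈ {-3}. (0, -3): f_x = -54 ≠ 0.
  x = 1: f_y(1, y) = -14*y - 42; vanishes at y ∈ {-3}. (1, -3): f_x = -96 ≠ 0.
  x = 2: f_y(2, y) = -18*y - 54; vanishes at y ∈ {-3}. (2, -3): f_x = -150 ≠ 0.
  x = 3: f_y(3, y) = -22*y - 66; vanishes at y ∈ {-3}. (3, -3): f_x = -216 ≠ 0.
  x = 4: f_y(4, y) = -26*y - 78; vanishes at y ∈ {-3}. (4, -3): f_x = -294 ≠ 0.
Only singular point on the grid: (-3, -3).
Classify: substitute x = -3 + u, y = -3 + v and expand: f = -2*u**3 - 2*u*v**2 + v**2.
No constant or linear terms (consistent with a singular point). Quadratic part: v**2. Cubic part: -2*u**3 - 2*u*v**2.
The quadratic part v**2 is a perfect square, so there is a single (double) tangent line v = 0, i.e. y = -3. Restricting the cubic part to that line (v = 0) leaves -2*u**3 ≠ 0, so f is not divisible by v and the branch is v² ≈ 2*u**3 to lowest order — this is a cusp.
Classification: cusp.


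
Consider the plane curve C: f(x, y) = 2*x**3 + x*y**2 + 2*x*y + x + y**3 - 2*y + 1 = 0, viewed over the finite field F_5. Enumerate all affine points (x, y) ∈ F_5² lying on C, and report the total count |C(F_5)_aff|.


Affine F_5-points: {(0, 1), (0, 2), (1, 3), (2, 3), (4, 4)}; count = 5.

For each of the 25 pairs (x, y) ∈ F_5², evaluate f(x, y) mod 5. Record the zeros.
  x = 0: [0↦1, 1↦0, 2↦0, 3↦2, 4↦2]  zeros at y ∈ {1, 2}
  x = 1: [0↦4, 1↦1, 2↦1, 3↦0, 4↦4]  zeros at y ∈ {3}
  x = 2: [0↦4, 1↦4, 2↦4, 3↦0, 4↦3]  zeros at y ∈ {3}
  x = 3: [0↦3, 1↦1, 2↦1, 3↦4, 4↦1]  zeros at y ∈ ∅
  x = 4: [0↦3, 1↦4, 2↦4, 3↦4, 4↦0]  zeros at y ∈ {4}
Collecting zeros: affine points = {(0, 1), (0, 2), (1, 3), (2, 3), (4, 4)}.
Total count |C(F_5)_aff| = 5.


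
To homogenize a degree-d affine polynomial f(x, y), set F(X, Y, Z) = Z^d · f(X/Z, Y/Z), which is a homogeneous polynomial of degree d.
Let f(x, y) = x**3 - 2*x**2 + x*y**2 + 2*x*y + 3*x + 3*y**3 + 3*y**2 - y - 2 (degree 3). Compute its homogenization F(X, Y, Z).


F(X, Y, Z) = X**3 - 2*X**2*Z + X*Y**2 + 2*X*Y*Z + 3*X*Z**2 + 3*Y**3 + 3*Y**2*Z - Y*Z**2 - 2*Z**3

deg(f) = 3.
Substitute x = X/Z, y = Y/Z into f, then multiply by Z^3.
  monomial 1·x^3·y^0 ↦ 1·X^3·Y^0·Z^0.
  monomial -2·x^2·y^0 ↦ -2·X^2·Y^0·Z^1.
  monomial 1·x^1·y^2 ↦ 1·X^1·Y^2·Z^0.
  monomial 2·x^1·y^1 ↦ 2·X^1·Y^1·Z^1.
  monomial 3·x^1·y^0 ↦ 3·X^1·Y^0·Z^2.
  monomial 3·x^0·y^3 ↦ 3·X^0·Y^3·Z^0.
  monomial 3·x^0·y^2 ↦ 3·X^0·Y^2·Z^1.
  monomial -1·x^0·y^1 ↦ -1·X^0·Y^1·Z^2.
  monomial -2·x^0·y^0 ↦ -2·X^0·Y^0·Z^3.
Collecting: F(X, Y, Z) = X**3 - 2*X**2*Z + X*Y**2 + 2*X*Y*Z + 3*X*Z**2 + 3*Y**3 + 3*Y**2*Z - Y*Z**2 - 2*Z**3.


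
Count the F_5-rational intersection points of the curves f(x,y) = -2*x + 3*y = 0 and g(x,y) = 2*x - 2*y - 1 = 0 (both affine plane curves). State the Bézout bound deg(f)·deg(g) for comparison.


Common zeros: {(4, 1)}; count = 1; Bézout bound = 1.

deg(f) = 1, deg(g) = 1, so Bézout bound = 1.
Scan x ∈ F_5. For each x, list the y ∈ F_5 with f(x, y) ≡ 0 and those with g(x, y) ≡ 0 (mod 5); the common zeros in that column are the intersection.
  x = 0: f ≡ 0 at y ∈ {0}; g ≡ 0 at y ∈ {2}; common: ∅.
  x = 1: f ≡ 0 at y ∈ {4}; g ≡ 0 at y ∈ {3}; common: ∅.
  x = 2: f ≡ 0 at y ∈ {3}; g ≡ 0 at y ∈ {4}; common: ∅.
  x = 3: f ≡ 0 at y ∈ {2}; g ≡ 0 at y ∈ {0}; common: ∅.
  x = 4: f ≡ 0 at y ∈ {1}; g ≡ 0 at y ∈ {1}; common: {1}.
Collecting: common zeros = {(4, 1)}, so the count is 1.
Comparison with the Bézout bound: 1 ≤ 1 = deg(f)·deg(g), as expected for curves with no common component (the bound is attained).


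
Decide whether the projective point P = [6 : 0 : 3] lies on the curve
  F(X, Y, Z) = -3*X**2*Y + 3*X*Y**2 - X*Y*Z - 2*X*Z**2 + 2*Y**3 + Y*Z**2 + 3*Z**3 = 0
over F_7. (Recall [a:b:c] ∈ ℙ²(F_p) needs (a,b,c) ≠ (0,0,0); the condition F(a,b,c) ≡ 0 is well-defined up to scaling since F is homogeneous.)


F(6,0,3) ≡ 1 (mod 7); P is NOT on the curve.

Evaluate F(6, 0, 3) term-by-term (mod 7).
  -3*X**2*Y ↦ -3·36·0·1 = 0
  3*X*Y**2 ↦ 3·6·0·1 = 0
  -X*Y*Z ↦ -1·6·0·3 = 0
  -2*X*Z**2 ↦ -2·6·1·9 = -108
  2*Y**3 ↦ 2·1·0·1 = 0
  Y*Z**2 ↦ 1·1·0·9 = 0
  3*Z**3 ↦ 3·1·1·27 = 81
Sum: F(6, 0, 3) = (0) + (0) + (0) + (-108) + (0) + (0) + (81) = -27.
Reducing mod 7: -27 ≡ 1 (mod 7).
Since F(a, b, c) ≡ 1 ≠ 0 (mod 7), P does NOT lie on the curve.


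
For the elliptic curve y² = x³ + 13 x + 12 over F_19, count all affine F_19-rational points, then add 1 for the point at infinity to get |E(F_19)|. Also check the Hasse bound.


Affine points = {(1, 8), (1, 11), (7, 3), (7, 16), (8, 1), (8, 18), (11, 2), (11, 17), (17, 4), (17, 15), (18, 6), (18, 13)}; affine count = 12; |E(F_19)| = 13.

Discriminant check: Δ ∝ 4a³ + 27b² = 4·13³ + 27·12² = 4·2197 + 27·144 ≡ 3 (mod 19). Nonzero ⇒ E is nonsingular.
For each x ∈ F_19, compute rhs = x³ + 13·x + 12 mod 19, then count y ∈ F_19 with y² ≡ rhs.
  x = 0: rhs = 12, matching y values: none (0 points).
  x = 1: rhs = 7, matching y values: 8, 11 (2 points).
  x = 2: rhs = 8, matching y values: none (0 points).
  x = 3: rhs = 2, matching y values: none (0 points).
  x = 4: rhs = 14, matching y values: none (0 points).
  x = 5: rhs = 12, matching y values: none (0 points).
  x = 6: rhs = 2, matching y values: none (0 points).
  x = 7: rhs = 9, matching y values: 3, 16 (2 points).
  x = 8: rhs = 1, matching y values: 1, 18 (2 points).
  x = 9: rhs = 3, matching y values: none (0 points).
  x = 10: rhs = 2, matching y values: none (0 points).
  x = 11: rhs = 4, matching y values: 2, 17 (2 points).
  x = 12: rhs = 15, matching y values: none (0 points).
  x = 13: rhs = 3, matching y values: none (0 points).
  x = 14: rhs = 12, matching y values: none (0 points).
  x = 15: rhs = 10, matching y values: none (0 points).
  x = 16: rhs = 3, matching y values: none (0 points).
  x = 17: rhs = 16, matching y values: 4, 15 (2 points).
  x = 18: rhs = 17, matching y values: 6, 13 (2 points).
Total affine count: 12.
Full point count |E(F_19)| = 12 + 1 = 13.
Hasse bound: |13 − (19+1)| = |-7| = 7 ≤ 2√19 ≈ 8.7178 ✓.


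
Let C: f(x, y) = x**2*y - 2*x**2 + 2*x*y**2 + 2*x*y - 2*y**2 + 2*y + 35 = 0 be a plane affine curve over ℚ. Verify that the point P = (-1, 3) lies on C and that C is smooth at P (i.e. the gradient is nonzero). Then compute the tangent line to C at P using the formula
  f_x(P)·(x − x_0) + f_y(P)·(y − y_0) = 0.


Tangent line at P: 22*x - 23*y + 91 = 0.

Step 1: f(-1, 3) = 0, so P lies on C.
Step 2: partial derivatives
  f_x(x, y) = 2*x*y - 4*x + 2*y**2 + 2*y, f_y(x, y) = x**2 + 4*x*y + 2*x - 4*y + 2.
  f_x(P) = 22, f_y(P) = -23 (gradient nonzero, so P is smooth).
Step 3: tangent line at P: 22·(x − -1) + -23·(y − 3) = 0.
Expanding: 22*x - 23*y + 91 = 0.


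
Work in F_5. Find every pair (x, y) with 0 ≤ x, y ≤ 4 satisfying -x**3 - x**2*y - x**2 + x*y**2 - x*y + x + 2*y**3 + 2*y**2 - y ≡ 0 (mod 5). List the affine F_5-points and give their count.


Affine F_5-points: {(0, 0), (2, 0)}; count = 2.

For each of the 25 pairs (x, y) ∈ F_5², evaluate f(x, y) mod 5. Record the zeros.
  x = 0: [0↦0, 1↦3, 2↦2, 3↦4, 4↦1]  zeros at y ∈ {0}
  x = 1: [0↦4, 1↦1, 2↦1, 3↦1, 4↦3]  zeros at y ∈ ∅
  x = 2: [0↦0, 1↦4, 2↦3, 3↦4, 4↦4]  zeros at y ∈ {0}
  x = 3: [0↦2, 1↦1, 2↦2, 3↦2, 4↦3]  zeros at y ∈ ∅
  x = 4: [0↦4, 1↦1, 2↦2, 3↦4, 4↦4]  zeros at y ∈ ∅
Collecting zeros: affine points = {(0, 0), (2, 0)}.
Total count |C(F_5)_aff| = 2.


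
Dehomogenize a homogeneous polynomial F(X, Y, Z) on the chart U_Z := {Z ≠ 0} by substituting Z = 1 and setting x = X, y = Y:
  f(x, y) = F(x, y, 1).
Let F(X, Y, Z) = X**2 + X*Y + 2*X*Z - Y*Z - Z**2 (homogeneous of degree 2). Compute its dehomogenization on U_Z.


f(x, y) = x**2 + x*y + 2*x - y - 1

On U_Z we set Z = 1. Each monomial c·X^i·Y^j·Z^k in F becomes c·x^i·y^j·1^k = c·x^i·y^j.
Substituting Z = 1: F(X, Y, 1) = x**2 + x*y + 2*x - y - 1.
Note: deg(f) ≤ deg(F) = 2; strict inequality happens when F is divisible by Z (lost terms).


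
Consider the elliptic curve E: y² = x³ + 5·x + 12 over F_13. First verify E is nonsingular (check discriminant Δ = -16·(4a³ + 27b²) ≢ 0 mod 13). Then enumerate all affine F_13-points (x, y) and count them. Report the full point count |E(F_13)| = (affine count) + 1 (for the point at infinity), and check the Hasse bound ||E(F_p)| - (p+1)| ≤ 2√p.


Affine points = {(0, 5), (0, 8), (2, 2), (2, 11), (7, 0), (10, 3), (10, 10)}; affine count = 7; |E(F_13)| = 8.

Discriminant check: Δ ∝ 4a³ + 27b² = 4·5³ + 27·12² = 4·125 + 27·144 ≡ 7 (mod 13). Nonzero ⇒ E is nonsingular.
For each x ∈ F_13, compute rhs = x³ + 5·x + 12 mod 13, then count y ∈ F_13 with y² ≡ rhs.
  x = 0: rhs = 12, matching y values: 5, 8 (2 points).
  x = 1: rhs = 5, matching y values: none (0 points).
  x = 2: rhs = 4, matching y values: 2, 11 (2 points).
  x = 3: rhs = 2, matching y values: none (0 points).
  x = 4: rhs = 5, matching y values: none (0 points).
  x = 5: rhs = 6, matching y values: none (0 points).
  x = 6: rhs = 11, matching y values: none (0 points).
  x = 7: rhs = 0, matching y values: 0 (1 points).
  x = 8: rhs = 5, matching y values: none (0 points).
  x = 9: rhs = 6, matching y values: none (0 points).
  x = 10: rhs = 9, matching y values: 3, 10 (2 points).
  x = 11: rhs = 7, matching y values: none (0 points).
  x = 12: rhs = 6, matching y values: none (0 points).
Total affine count: 7.
Full point count |E(F_13)| = 7 + 1 = 8.
Hasse bound: |8 − (13+1)| = |-6| = 6 ≤ 2√13 ≈ 7.2111 ✓.


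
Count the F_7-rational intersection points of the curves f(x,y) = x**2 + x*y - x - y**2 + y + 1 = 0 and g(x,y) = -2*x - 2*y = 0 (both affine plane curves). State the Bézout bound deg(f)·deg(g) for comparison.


Common zeros: {(2, 5), (3, 4)}; count = 2; Bézout bound = 2.

deg(f) = 2, deg(g) = 1, so Bézout bound = 2.
Scan x ∈ F_7. For each x, list the y ∈ F_7 with f(x, y) ≡ 0 and those with g(x, y) ≡ 0 (mod 7); the common zeros in that column are the intersection.
  x = 0: f ≡ 0 at y ∈ ∅; g ≡ 0 at y ∈ {0}; common: ∅.
  x = 1: f ≡ 0 at y ∈ {4, 5}; g ≡ 0 at y ∈ {6}; common: ∅.
  x = 2: f ≡ 0 at y ∈ {5}; g ≡ 0 at y ∈ {5}; common: {5}.
  x = 3: f ≡ 0 at y ∈ {0, 4}; g ≡ 0 at y ∈ {4}; common: {4}.
  x = 4: f ≡ 0 at y ∈ {6}; g ≡ 0 at y ∈ {3}; common: ∅.
  x = 5: f ≡ 0 at y ∈ {0, 6}; g ≡ 0 at y ∈ {2}; common: ∅.
  x = 6: f ≡ 0 at y ∈ ∅; g ≡ 0 at y ∈ {1}; common: ∅.
Collecting: common zeros = {(2, 5), (3, 4)}, so the count is 2.
Comparison with the Bézout bound: 2 ≤ 2 = deg(f)·deg(g), as expected for curves with no common component (the bound is attained).


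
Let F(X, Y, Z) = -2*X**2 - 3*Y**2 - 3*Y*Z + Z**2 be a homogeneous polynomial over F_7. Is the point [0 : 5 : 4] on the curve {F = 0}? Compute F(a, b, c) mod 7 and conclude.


F(0,5,4) ≡ 0 (mod 7); P is on the curve.

Evaluate F(0, 5, 4) term-by-term (mod 7).
  -2*X**2 ↦ -2·0·1·1 = 0
  -3*Y**2 ↦ -3·1·25·1 = -75
  -3*Y*Z ↦ -3·1·5·4 = -60
  Z**2 ↦ 1·1·1·16 = 16
Sum: F(0, 5, 4) = (0) + (-75) + (-60) + (16) = -119.
Reducing mod 7: -119 ≡ 0 (mod 7).
Since F(a, b, c) ≡ 0 (mod 7), P lies on the curve.


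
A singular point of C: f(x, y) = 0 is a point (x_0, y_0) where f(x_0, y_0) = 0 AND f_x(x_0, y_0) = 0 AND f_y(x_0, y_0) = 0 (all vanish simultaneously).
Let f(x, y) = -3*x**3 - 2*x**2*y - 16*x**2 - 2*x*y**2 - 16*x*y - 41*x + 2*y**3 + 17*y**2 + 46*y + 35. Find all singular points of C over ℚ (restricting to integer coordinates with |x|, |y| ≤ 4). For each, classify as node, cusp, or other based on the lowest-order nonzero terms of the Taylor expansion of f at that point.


Singular points: {(-1, -3)}; classification: node.

Compute partial derivatives:
  f_x = -9*x**2 - 4*x*y - 32*x - 2*y**2 - 16*y - 41.
  f_y = -2*x**2 - 4*x*y - 16*x + 6*y**2 + 34*y + 46.
Scan x_0 ∈ {−4, ..., 4}. For each x_0, f_y(x_0, y) is a polynomial in y; find its integer roots y ∈ {−4, ..., 4}, then test f_x and f at those candidates.
  x = -4: f_y(-4, y) = 6*y**2 + 50*y + 78; no integer root y with |y| ≤ 4.
  x = -3: f_y(-3, y) = 6*y**2 + 46*y + 76; no integer root y with |y| ≤ 4.
  x = -2: f_y(-2, y) = 6*y**2 + 42*y + 70; no integer root y with |y| ≤ 4.
  x = -1: f_y(-1, y) = 6*y**2 + 38*y + 60; vanishes at y ∈ {-3}. (-1, -3): f_x = 0, f = 0 — SINGULAR.
  x = 0: f_y(0, y) = 6*y**2 + 34*y + 46; no integer root y with |y| ≤ 4.
  x = 1: f_y(1, y) = 6*y**2 + 30*y + 28; no integer root y with |y| ≤ 4.
  x = 2: f_y(2, y) = 6*y**2 + 26*y + 6; no integer root y with |y| ≤ 4.
  x = 3: f_y(3, y) = 6*y**2 + 22*y - 20; no integer root y with |y| ≤ 4.
  x = 4: f_y(4, y) = 6*y**2 + 18*y - 50; no integer root y with |y| ≤ 4.
Only singular point on the grid: (-1, -3).
Classify: substitute x = -1 + u, y = -3 + v and expand: f = -3*u**3 - 2*u**2*v - u**2 - 2*u*v**2 + 2*v**3 + v**2.
No constant or linear terms (consistent with a singular point). Quadratic part: -u**2 + v**2. Cubic part: -3*u**3 - 2*u**2*v - 2*u*v**2 + 2*v**3.
The quadratic part v**2 - u**2 = (v − u)(v + u) splits into two distinct linear factors, so there are two distinct tangent lines y − -3 = ±(x − -1) — this is a node (ordinary double point).
Classification: node.


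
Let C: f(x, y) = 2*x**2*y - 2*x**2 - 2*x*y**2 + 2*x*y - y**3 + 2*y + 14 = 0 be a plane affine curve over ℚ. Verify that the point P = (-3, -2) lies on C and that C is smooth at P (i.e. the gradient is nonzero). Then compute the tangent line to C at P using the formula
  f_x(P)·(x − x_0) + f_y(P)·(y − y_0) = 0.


Tangent line at P: 24*x - 22*y + 28 = 0.

Step 1: f(-3, -2) = 0, so P lies on C.
Step 2: partial derivatives
  f_x(x, y) = 4*x*y - 4*x - 2*y**2 + 2*y, f_y(x, y) = 2*x**2 - 4*x*y + 2*x - 3*y**2 + 2.
  f_x(P) = 24, f_y(P) = -22 (gradient nonzero, so P is smooth).
Step 3: tangent line at P: 24·(x − -3) + -22·(y − -2) = 0.
Expanding: 24*x - 22*y + 28 = 0.


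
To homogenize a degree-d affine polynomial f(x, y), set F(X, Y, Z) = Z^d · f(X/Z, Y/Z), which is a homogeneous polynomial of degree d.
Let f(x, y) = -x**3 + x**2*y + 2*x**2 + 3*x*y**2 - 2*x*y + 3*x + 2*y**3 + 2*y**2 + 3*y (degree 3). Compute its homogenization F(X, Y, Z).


F(X, Y, Z) = -X**3 + X**2*Y + 2*X**2*Z + 3*X*Y**2 - 2*X*Y*Z + 3*X*Z**2 + 2*Y**3 + 2*Y**2*Z + 3*Y*Z**2

deg(f) = 3.
Substitute x = X/Z, y = Y/Z into f, then multiply by Z^3.
  monomial -1·x^3·y^0 ↦ -1·X^3·Y^0·Z^0.
  monomial 1·x^2·y^1 ↦ 1·X^2·Y^1·Z^0.
  monomial 2·x^2·y^0 ↦ 2·X^2·Y^0·Z^1.
  monomial 3·x^1·y^2 ↦ 3·X^1·Y^2·Z^0.
  monomial -2·x^1·y^1 ↦ -2·X^1·Y^1·Z^1.
  monomial 3·x^1·y^0 ↦ 3·X^1·Y^0·Z^2.
  monomial 2·x^0·y^3 ↦ 2·X^0·Y^3·Z^0.
  monomial 2·x^0·y^2 ↦ 2·X^0·Y^2·Z^1.
  monomial 3·x^0·y^1 ↦ 3·X^0·Y^1·Z^2.
Collecting: F(X, Y, Z) = -X**3 + X**2*Y + 2*X**2*Z + 3*X*Y**2 - 2*X*Y*Z + 3*X*Z**2 + 2*Y**3 + 2*Y**2*Z + 3*Y*Z**2.


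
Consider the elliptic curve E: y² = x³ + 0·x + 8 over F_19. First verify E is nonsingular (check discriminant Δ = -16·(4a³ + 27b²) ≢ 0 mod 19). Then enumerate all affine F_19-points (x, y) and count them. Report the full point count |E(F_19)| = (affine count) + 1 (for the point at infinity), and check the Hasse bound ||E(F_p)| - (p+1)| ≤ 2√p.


Affine points = {(1, 3), (1, 16), (2, 4), (2, 15), (3, 4), (3, 15), (5, 0), (7, 3), (7, 16), (8, 8), (8, 11), (10, 1), (10, 18), (11, 3), (11, 16), (12, 8), (12, 11), (13, 1), (13, 18), (14, 4), (14, 15), (15, 1), (15, 18), (16, 0), (17, 0), (18, 8), (18, 11)}; affine count = 27; |E(F_19)| = 28.

Discriminant check: Δ ∝ 4a³ + 27b² = 4·0³ + 27·8² = 4·0 + 27·64 ≡ 18 (mod 19). Nonzero ⇒ E is nonsingular.
For each x ∈ F_19, compute rhs = x³ + 0·x + 8 mod 19, then count y ∈ F_19 with y² ≡ rhs.
  x = 0: rhs = 8, matching y values: none (0 points).
  x = 1: rhs = 9, matching y values: 3, 16 (2 points).
  x = 2: rhs = 16, matching y values: 4, 15 (2 points).
  x = 3: rhs = 16, matching y values: 4, 15 (2 points).
  x = 4: rhs = 15, matching y values: none (0 points).
  x = 5: rhs = 0, matching y values: 0 (1 points).
  x = 6: rhs = 15, matching y values: none (0 points).
  x = 7: rhs = 9, matching y values: 3, 16 (2 points).
  x = 8: rhs = 7, matching y values: 8, 11 (2 points).
  x = 9: rhs = 15, matching y values: none (0 points).
  x = 10: rhs = 1, matching y values: 1, 18 (2 points).
  x = 11: rhs = 9, matching y values: 3, 16 (2 points).
  x = 12: rhs = 7, matching y values: 8, 11 (2 points).
  x = 13: rhs = 1, matching y values: 1, 18 (2 points).
  x = 14: rhs = 16, matching y values: 4, 15 (2 points).
  x = 15: rhs = 1, matching y values: 1, 18 (2 points).
  x = 16: rhs = 0, matching y values: 0 (1 points).
  x = 17: rhs = 0, matching y values: 0 (1 points).
  x = 18: rhs = 7, matching y values: 8, 11 (2 points).
Total affine count: 27.
Full point count |E(F_19)| = 27 + 1 = 28.
Hasse bound: |28 − (19+1)| = |8| = 8 ≤ 2√19 ≈ 8.7178 ✓.


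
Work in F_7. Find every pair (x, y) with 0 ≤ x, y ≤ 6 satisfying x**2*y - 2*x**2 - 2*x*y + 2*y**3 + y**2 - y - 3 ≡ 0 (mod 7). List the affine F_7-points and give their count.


Affine F_7-points: {(2, 2), (2, 3), (2, 5), (3, 0), (4, 0), (4, 3), (5, 4), (6, 1), (6, 4), (6, 5)}; count = 10.

For each of the 49 pairs (x, y) ∈ F_7², evaluate f(x, y) mod 7. Record the zeros.
  x = 0: [0↦4, 1↦6, 2↦1, 3↦1, 4↦4, 5↦1, 6↦4]  zeros at y ∈ ∅
  x = 1: [0↦2, 1↦3, 2↦4, 3↦3, 4↦5, 5↦1, 6↦3]  zeros at y ∈ ∅
  x = 2: [0↦3, 1↦5, 2↦0, 3↦0, 4↦3, 5↦0, 6↦3]  zeros at y ∈ {2, 3, 5}
  x = 3: [0↦0, 1↦5, 2↦3, 3↦6, 4↦5, 5↦5, 6↦4]  zeros at y ∈ {0}
  x = 4: [0↦0, 1↦3, 2↦6, 3↦0, 4↦4, 5↦2, 6↦6]  zeros at y ∈ {0, 3}
  x = 5: [0↦3, 1↦6, 2↦2, 3↦3, 4↦0, 5↦5, 6↦2]  zeros at y ∈ {4}
  x = 6: [0↦2, 1↦0, 2↦5, 3↦1, 4↦0, 5↦0, 6↦6]  zeros at y ∈ {1, 4, 5}
Collecting zeros: affine points = {(2, 2), (2, 3), (2, 5), (3, 0), (4, 0), (4, 3), (5, 4), (6, 1), (6, 4), (6, 5)}.
Total count |C(F_7)_aff| = 10.


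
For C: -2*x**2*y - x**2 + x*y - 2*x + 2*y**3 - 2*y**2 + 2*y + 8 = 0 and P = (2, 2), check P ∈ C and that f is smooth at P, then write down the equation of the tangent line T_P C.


Tangent line at P: -20*x + 12*y + 16 = 0.

Step 1: f(2, 2) = 0, so P lies on C.
Step 2: partial derivatives
  f_x(x, y) = -4*x*y - 2*x + y - 2, f_y(x, y) = -2*x**2 + x + 6*y**2 - 4*y + 2.
  f_x(P) = -20, f_y(P) = 12 (gradient nonzero, so P is smooth).
Step 3: tangent line at P: -20·(x − 2) + 12·(y − 2) = 0.
Expanding: -20*x + 12*y + 16 = 0.


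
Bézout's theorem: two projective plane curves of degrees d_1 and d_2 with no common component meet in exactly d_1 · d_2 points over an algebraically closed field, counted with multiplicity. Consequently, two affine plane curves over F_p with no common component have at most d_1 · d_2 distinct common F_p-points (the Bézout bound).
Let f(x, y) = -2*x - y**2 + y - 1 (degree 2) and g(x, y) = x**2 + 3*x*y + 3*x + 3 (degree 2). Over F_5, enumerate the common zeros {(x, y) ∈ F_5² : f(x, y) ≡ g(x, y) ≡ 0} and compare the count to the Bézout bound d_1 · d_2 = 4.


Common zeros: ∅; count = 0; Bézout bound = 4.

deg(f) = 2, deg(g) = 2, so Bézout bound = 4.
Scan x ∈ F_5. For each x, list the y ∈ F_5 with f(x, y) ≡ 0 and those with g(x, y) ≡ 0 (mod 5); the common zeros in that column are the intersection.
  x = 0: f ≡ 0 at y ∈ ∅; g ≡ 0 at y ∈ ∅; common: ∅.
  x = 1: f ≡ 0 at y ∈ {2, 4}; g ≡ 0 at y ∈ {1}; common: ∅.
  x = 2: f ≡ 0 at y ∈ {0, 1}; g ≡ 0 at y ∈ {2}; common: ∅.
  x = 3: f ≡ 0 at y ∈ ∅; g ≡ 0 at y ∈ {1}; common: ∅.
  x = 4: f ≡ 0 at y ∈ {3}; g ≡ 0 at y ∈ {2}; common: ∅.
Collecting: common zeros = ∅, so the count is 0.
Comparison with the Bézout bound: 0 ≤ 4 = deg(f)·deg(g), as expected for curves with no common component (the affine F_5-count falls short of the bound because intersections may lie at infinity, over extension fields, or carry multiplicity).


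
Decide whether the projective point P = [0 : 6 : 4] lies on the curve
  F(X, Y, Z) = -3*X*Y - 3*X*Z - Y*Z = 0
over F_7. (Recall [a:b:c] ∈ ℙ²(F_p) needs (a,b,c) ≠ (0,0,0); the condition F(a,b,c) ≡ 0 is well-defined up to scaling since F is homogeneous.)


F(0,6,4) ≡ 4 (mod 7); P is NOT on the curve.

Evaluate F(0, 6, 4) term-by-term (mod 7).
  -3*X*Y ↦ -3·0·6·1 = 0
  -3*X*Z ↦ -3·0·1·4 = 0
  -Y*Z ↦ -1·1·6·4 = -24
Sum: F(0, 6, 4) = (0) + (0) + (-24) = -24.
Reducing mod 7: -24 ≡ 4 (mod 7).
Since F(a, b, c) ≡ 4 ≠ 0 (mod 7), P does NOT lie on the curve.


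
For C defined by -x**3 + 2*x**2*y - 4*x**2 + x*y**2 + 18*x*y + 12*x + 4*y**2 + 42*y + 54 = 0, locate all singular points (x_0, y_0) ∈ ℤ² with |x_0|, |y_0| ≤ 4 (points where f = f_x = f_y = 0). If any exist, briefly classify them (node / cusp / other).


Singular points: {(-3, -3)}; classification: node.

Compute partial derivatives:
  f_x = -3*x**2 + 4*x*y - 8*x + y**2 + 18*y + 12.
  f_y = 2*x**2 + 2*x*y + 18*x + 8*y + 42.
Scan x_0 ∈ {−4, ..., 4}. For each x_0, f_y(x_0, y) is a polynomial in y; find its integer roots y ∈ {−4, ..., 4}, then test f_x and f at those candidates.
  x = -4: f_y(-4, y) = 2; no integer root y with |y| ≤ 4.
  x = -3: f_y(-3, y) = 2*y + 6; vanishes at y ∈ {-3}. (-3, -3): f_x = 0, f = 0 — SINGULAR.
  x = -2: f_y(-2, y) = 4*y + 14; no integer root y with |y| ≤ 4.
  x = -1: f_y(-1, y) = 6*y + 26; no integer root y with |y| ≤ 4.
  x = 0: f_y(0, y) = 8*y + 42; no integer root y with |y| ≤ 4.
  x = 1: f_y(1, y) = 10*y + 62; no integer root y with |y| ≤ 4.
  x = 2: f_y(2, y) = 12*y + 86; no integer root y with |y| ≤ 4.
  x = 3: f_y(3, y) = 14*y + 114; no integer root y with |y| ≤ 4.
  x = 4: f_y(4, y) = 16*y + 146; no integer root y with |y| ≤ 4.
Only singular point on the grid: (-3, -3).
Classify: substitute x = -3 + u, y = -3 + v and expand: f = -u**3 + 2*u**2*v - u**2 + u*v**2 + v**2.
No constant or linear terms (consistent with a singular point). Quadratic part: -u**2 + v**2. Cubic part: -u**3 + 2*u**2*v + u*v**2.
The quadratic part v**2 - u**2 = (v − u)(v + u) splits into two distinct linear factors, so there are two distinct tangent lines y − -3 = ±(x − -3) — this is a node (ordinary double point).
Classification: node.


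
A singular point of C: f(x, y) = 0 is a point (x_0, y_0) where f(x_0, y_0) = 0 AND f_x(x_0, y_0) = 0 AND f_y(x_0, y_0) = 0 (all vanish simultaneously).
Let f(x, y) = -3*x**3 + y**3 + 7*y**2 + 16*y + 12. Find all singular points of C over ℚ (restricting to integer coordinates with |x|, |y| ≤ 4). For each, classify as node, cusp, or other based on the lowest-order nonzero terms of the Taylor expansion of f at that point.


Singular points: {(0, -2)}; classification: cusp.

Compute partial derivatives:
  f_x = -9*x**2.
  f_y = 3*y**2 + 14*y + 16.
Scan x_0 ∈ {−4, ..., 4}. For each x_0, f_y(x_0, y) is a polynomial in y; find its integer roots y ∈ {−4, ..., 4}, then test f_x and f at those candidates.
  x = -4: f_y(-4, y) = 3*y**2 + 14*y + 16; vanishes at y ∈ {-2}. (-4, -2): f_x = -144 ≠ 0.
  x = -3: f_y(-3, y) = 3*y**2 + 14*y + 16; vanishes at y ∈ {-2}. (-3, -2): f_x = -81 ≠ 0.
  x = -2: f_y(-2, y) = 3*y**2 + 14*y + 16; vanishes at y ∈ {-2}. (-2, -2): f_x = -36 ≠ 0.
  x = -1: f_y(-1, y) = 3*y**2 + 14*y + 16; vanishes at y ∈ {-2}. (-1, -2): f_x = -9 ≠ 0.
  x = 0: f_y(0, y) = 3*y**2 + 14*y + 16; vanishes at y ∈ {-2}. (0, -2): f_x = 0, f = 0 — SINGULAR.
  x = 1: f_y(1, y) = 3*y**2 + 14*y + 16; vanishes at y ∈ {-2}. (1, -2): f_x = -9 ≠ 0.
  x = 2: f_y(2, y) = 3*y**2 + 14*y + 16; vanishes at y ∈ {-2}. (2, -2): f_x = -36 ≠ 0.
  x = 3: f_y(3, y) = 3*y**2 + 14*y + 16; vanishes at y ∈ {-2}. (3, -2): f_x = -81 ≠ 0.
  x = 4: f_y(4, y) = 3*y**2 + 14*y + 16; vanishes at y ∈ {-2}. (4, -2): f_x = -144 ≠ 0.
Only singular point on the grid: (0, -2).
Classify: substitute x = 0 + u, y = -2 + v and expand: f = -3*u**3 + v**3 + v**2.
No constant or linear terms (consistent with a singular point). Quadratic part: v**2. Cubic part: -3*u**3 + v**3.
The quadratic part v**2 is a perfect square, so there is a single (double) tangent line v = 0, i.e. y = -2. Restricting the cubic part to that line (v = 0) leaves -3*u**3 ≠ 0, so f is not divisible by v and the branch is v² ≈ 3*u**3 to lowest order — this is a cusp.
Classification: cusp.


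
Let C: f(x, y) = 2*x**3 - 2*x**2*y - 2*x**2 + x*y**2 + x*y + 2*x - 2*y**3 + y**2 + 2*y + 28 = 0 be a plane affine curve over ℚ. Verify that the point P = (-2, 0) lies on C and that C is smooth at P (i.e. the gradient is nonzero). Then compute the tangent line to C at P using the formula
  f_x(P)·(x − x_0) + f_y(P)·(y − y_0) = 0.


Tangent line at P: 34*x - 8*y + 68 = 0.

Step 1: f(-2, 0) = 0, so P lies on C.
Step 2: partial derivatives
  f_x(x, y) = 6*x**2 - 4*x*y - 4*x + y**2 + y + 2, f_y(x, y) = -2*x**2 + 2*x*y + x - 6*y**2 + 2*y + 2.
  f_x(P) = 34, f_y(P) = -8 (gradient nonzero, so P is smooth).
Step 3: tangent line at P: 34·(x − -2) + -8·(y − 0) = 0.
Expanding: 34*x - 8*y + 68 = 0.


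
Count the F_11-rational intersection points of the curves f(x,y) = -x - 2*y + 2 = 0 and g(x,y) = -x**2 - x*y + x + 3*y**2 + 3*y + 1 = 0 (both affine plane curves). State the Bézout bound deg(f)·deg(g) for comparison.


Common zeros: {(1, 6), (6, 9)}; count = 2; Bézout bound = 2.

deg(f) = 1, deg(g) = 2, so Bézout bound = 2.
Scan x ∈ F_11. For each x, list the y ∈ F_11 with f(x, y) ≡ 0 and those with g(x, y) ≡ 0 (mod 11); the common zeros in that column are the intersection.
  x = 0: f ≡ 0 at y ∈ {1}; g ≡ 0 at y ∈ ∅; common: ∅.
  x = 1: f ≡ 0 at y ∈ {6}; g ≡ 0 at y ∈ {6, 8}; common: {6}.
  x = 2: f ≡ 0 at y ∈ {0}; g ≡ 0 at y ∈ ∅; common: ∅.
  x = 3: f ≡ 0 at y ∈ {5}; g ≡ 0 at y ∈ {3, 8}; common: ∅.
  x = 4: f ≡ 0 at y ∈ {10}; g ≡ 0 at y ∈ {0, 4}; common: ∅.
  x = 5: f ≡ 0 at y ∈ {4}; g ≡ 0 at y ∈ {2, 6}; common: ∅.
  x = 6: f ≡ 0 at y ∈ {9}; g ≡ 0 at y ∈ {3, 9}; common: {9}.
  x = 7: f ≡ 0 at y ∈ {3}; g ≡ 0 at y ∈ ∅; common: ∅.
  x = 8: f ≡ 0 at y ∈ {8}; g ≡ 0 at y ∈ {0, 9}; common: ∅.
  x = 9: f ≡ 0 at y ∈ {2}; g ≡ 0 at y ∈ ∅; common: ∅.
  x = 10: f ≡ 0 at y ∈ {7}; g ≡ 0 at y ∈ ∅; common: ∅.
Collecting: common zeros = {(1, 6), (6, 9)}, so the count is 2.
Comparison with the Bézout bound: 2 ≤ 2 = deg(f)·deg(g), as expected for curves with no common component (the bound is attained).


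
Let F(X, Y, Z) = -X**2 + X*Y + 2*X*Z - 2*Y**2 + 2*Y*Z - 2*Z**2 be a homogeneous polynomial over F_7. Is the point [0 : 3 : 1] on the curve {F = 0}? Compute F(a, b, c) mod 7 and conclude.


F(0,3,1) ≡ 0 (mod 7); P is on the curve.

Evaluate F(0, 3, 1) term-by-term (mod 7).
  -X**2 ↦ -1·0·1·1 = 0
  X*Y ↦ 1·0·3·1 = 0
  2*X*Z ↦ 2·0·1·1 = 0
  -2*Y**2 ↦ -2·1·9·1 = -18
  2*Y*Z ↦ 2·1·3·1 = 6
  -2*Z**2 ↦ -2·1·1·1 = -2
Sum: F(0, 3, 1) = (0) + (0) + (0) + (-18) + (6) + (-2) = -14.
Reducing mod 7: -14 ≡ 0 (mod 7).
Since F(a, b, c) ≡ 0 (mod 7), P lies on the curve.


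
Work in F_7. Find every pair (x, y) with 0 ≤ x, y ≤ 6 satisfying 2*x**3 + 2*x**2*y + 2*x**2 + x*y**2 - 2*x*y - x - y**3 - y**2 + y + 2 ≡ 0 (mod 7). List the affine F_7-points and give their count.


Affine F_7-points: {(2, 3), (2, 6), (3, 4), (6, 5)}; count = 4.

For each of the 49 pairs (x, y) ∈ F_7², evaluate f(x, y) mod 7. Record the zeros.
  x = 0: [0↦2, 1↦1, 2↦6, 3↦4, 4↦3, 5↦4, 6↦1]  zeros at y ∈ ∅
  x = 1: [0↦5, 1↦5, 2↦6, 3↦2, 4↦1, 5↦4, 6↦5]  zeros at y ∈ ∅
  x = 2: [0↦3, 1↦1, 2↦2, 3↦0, 4↦3, 5↦5, 6↦0]  zeros at y ∈ {3, 6}
  x = 3: [0↦1, 1↦1, 2↦6, 3↦3, 4↦0, 5↦5, 6↦5]  zeros at y ∈ {4}
  x = 4: [0↦4, 1↦3, 2↦2, 3↦2, 4↦4, 5↦2, 6↦4]  zeros at y ∈ ∅
  x = 5: [0↦3, 1↦5, 2↦2, 3↦2, 4↦6, 5↦1, 6↦2]  zeros at y ∈ ∅
  x = 6: [0↦3, 1↦5, 2↦4, 3↦1, 4↦4, 5↦0, 6↦4]  zeros at y ∈ {5}
Collecting zeros: affine points = {(2, 3), (2, 6), (3, 4), (6, 5)}.
Total count |C(F_7)_aff| = 4.


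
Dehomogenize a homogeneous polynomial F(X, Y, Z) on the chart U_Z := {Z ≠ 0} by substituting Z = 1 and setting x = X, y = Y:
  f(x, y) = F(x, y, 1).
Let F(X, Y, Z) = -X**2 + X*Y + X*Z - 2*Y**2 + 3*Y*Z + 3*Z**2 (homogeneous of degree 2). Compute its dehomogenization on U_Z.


f(x, y) = -x**2 + x*y + x - 2*y**2 + 3*y + 3

On U_Z we set Z = 1. Each monomial c·X^i·Y^j·Z^k in F becomes c·x^i·y^j·1^k = c·x^i·y^j.
Substituting Z = 1: F(X, Y, 1) = -x**2 + x*y + x - 2*y**2 + 3*y + 3.
Note: deg(f) ≤ deg(F) = 2; strict inequality happens when F is divisible by Z (lost terms).


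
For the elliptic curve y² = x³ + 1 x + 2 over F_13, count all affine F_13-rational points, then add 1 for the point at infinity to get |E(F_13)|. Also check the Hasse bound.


Affine points = {(1, 2), (1, 11), (2, 5), (2, 8), (6, 4), (6, 9), (7, 1), (7, 12), (9, 5), (9, 8), (12, 0)}; affine count = 11; |E(F_13)| = 12.

Discriminant check: Δ ∝ 4a³ + 27b² = 4·1³ + 27·2² = 4·1 + 27·4 ≡ 8 (mod 13). Nonzero ⇒ E is nonsingular.
For each x ∈ F_13, compute rhs = x³ + 1·x + 2 mod 13, then count y ∈ F_13 with y² ≡ rhs.
  x = 0: rhs = 2, matching y values: none (0 points).
  x = 1: rhs = 4, matching y values: 2, 11 (2 points).
  x = 2: rhs = 12, matching y values: 5, 8 (2 points).
  x = 3: rhs = 6, matching y values: none (0 points).
  x = 4: rhs = 5, matching y values: none (0 points).
  x = 5: rhs = 2, matching y values: none (0 points).
  x = 6: rhs = 3, matching y values: 4, 9 (2 points).
  x = 7: rhs = 1, matching y values: 1, 12 (2 points).
  x = 8: rhs = 2, matching y values: none (0 points).
  x = 9: rhs = 12, matching y values: 5, 8 (2 points).
  x = 10: rhs = 11, matching y values: none (0 points).
  x = 11: rhs = 5, matching y values: none (0 points).
  x = 12: rhs = 0, matching y values: 0 (1 points).
Total affine count: 11.
Full point count |E(F_13)| = 11 + 1 = 12.
Hasse bound: |12 − (13+1)| = |-2| = 2 ≤ 2√13 ≈ 7.2111 ✓.


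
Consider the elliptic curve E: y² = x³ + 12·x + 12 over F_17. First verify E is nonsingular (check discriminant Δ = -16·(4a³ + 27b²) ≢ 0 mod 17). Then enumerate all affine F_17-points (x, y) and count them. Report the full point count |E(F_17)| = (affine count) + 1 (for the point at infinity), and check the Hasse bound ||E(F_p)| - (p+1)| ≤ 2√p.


Affine points = {(1, 5), (1, 12), (8, 5), (8, 12), (9, 4), (9, 13), (11, 8), (11, 9), (13, 6), (13, 11), (14, 0), (16, 4), (16, 13)}; affine count = 13; |E(F_17)| = 14.

Discriminant check: Δ ∝ 4a³ + 27b² = 4·12³ + 27·12² = 4·1728 + 27·144 ≡ 5 (mod 17). Nonzero ⇒ E is nonsingular.
For each x ∈ F_17, compute rhs = x³ + 12·x + 12 mod 17, then count y ∈ F_17 with y² ≡ rhs.
  x = 0: rhs = 12, matching y values: none (0 points).
  x = 1: rhs = 8, matching y values: 5, 12 (2 points).
  x = 2: rhs = 10, matching y values: none (0 points).
  x = 3: rhs = 7, matching y values: none (0 points).
  x = 4: rhs = 5, matching y values: none (0 points).
  x = 5: rhs = 10, matching y values: none (0 points).
  x = 6: rhs = 11, matching y values: none (0 points).
  x = 7: rhs = 14, matching y values: none (0 points).
  x = 8: rhs = 8, matching y values: 5, 12 (2 points).
  x = 9: rhs = 16, matching y values: 4, 13 (2 points).
  x = 10: rhs = 10, matching y values: none (0 points).
  x = 11: rhs = 13, matching y values: 8, 9 (2 points).
  x = 12: rhs = 14, matching y values: none (0 points).
  x = 13: rhs = 2, matching y values: 6, 11 (2 points).
  x = 14: rhs = 0, matching y values: 0 (1 points).
  x = 15: rhs = 14, matching y values: none (0 points).
  x = 16: rhs = 16, matching y values: 4, 13 (2 points).
Total affine count: 13.
Full point count |E(F_17)| = 13 + 1 = 14.
Hasse bound: |14 − (17+1)| = |-4| = 4 ≤ 2√17 ≈ 8.2462 ✓.


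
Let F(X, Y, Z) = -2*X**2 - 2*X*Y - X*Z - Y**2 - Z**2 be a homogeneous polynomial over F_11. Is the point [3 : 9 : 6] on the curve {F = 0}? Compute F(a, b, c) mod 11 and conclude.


F(3,9,6) ≡ 2 (mod 11); P is NOT on the curve.

Evaluate F(3, 9, 6) term-by-term (mod 11).
  -2*X**2 ↦ -2·9·1·1 = -18
  -2*X*Y ↦ -2·3·9·1 = -54
  -X*Z ↦ -1·3·1·6 = -18
  -Y**2 ↦ -1·1·81·1 = -81
  -Z**2 ↦ -1·1·1·36 = -36
Sum: F(3, 9, 6) = (-18) + (-54) + (-18) + (-81) + (-36) = -207.
Reducing mod 11: -207 ≡ 2 (mod 11).
Since F(a, b, c) ≡ 2 ≠ 0 (mod 11), P does NOT lie on the curve.


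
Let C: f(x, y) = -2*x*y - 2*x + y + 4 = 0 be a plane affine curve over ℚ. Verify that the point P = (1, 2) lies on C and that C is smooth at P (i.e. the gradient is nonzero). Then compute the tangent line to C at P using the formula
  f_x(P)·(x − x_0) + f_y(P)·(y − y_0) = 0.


Tangent line at P: -6*x - y + 8 = 0.

Step 1: f(1, 2) = 0, so P lies on C.
Step 2: partial derivatives
  f_x(x, y) = -2*y - 2, f_y(x, y) = 1 - 2*x.
  f_x(P) = -6, f_y(P) = -1 (gradient nonzero, so P is smooth).
Step 3: tangent line at P: -6·(x − 1) + -1·(y − 2) = 0.
Expanding: -6*x - y + 8 = 0.


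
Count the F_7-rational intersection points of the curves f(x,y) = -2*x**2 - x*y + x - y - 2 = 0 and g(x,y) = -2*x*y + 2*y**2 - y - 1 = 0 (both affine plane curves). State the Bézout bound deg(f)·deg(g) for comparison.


Common zeros: ∅; count = 0; Bézout bound = 4.

deg(f) = 2, deg(g) = 2, so Bézout bound = 4.
Scan x ∈ F_7. For each x, list the y ∈ F_7 with f(x, y) ≡ 0 and those with g(x, y) ≡ 0 (mod 7); the common zeros in that column are the intersection.
  x = 0: f ≡ 0 at y ∈ {5}; g ≡ 0 at y ∈ {1, 3}; common: ∅.
  x = 1: f ≡ 0 at y ∈ {2}; g ≡ 0 at y ∈ ∅; common: ∅.
  x = 2: f ≡ 0 at y ∈ {2}; g ≡ 0 at y ∈ ∅; common: ∅.
  x = 3: f ≡ 0 at y ∈ {1}; g ≡ 0 at y ∈ {2, 5}; common: ∅.
  x = 4: f ≡ 0 at y ∈ {1}; g ≡ 0 at y ∈ ∅; common: ∅.
  x = 5: f ≡ 0 at y ∈ {5}; g ≡ 0 at y ∈ ∅; common: ∅.
  x = 6: f ≡ 0 at y ∈ ∅; g ≡ 0 at y ∈ {4, 6}; common: ∅.
Collecting: common zeros = ∅, so the count is 0.
Comparison with the Bézout bound: 0 ≤ 4 = deg(f)·deg(g), as expected for curves with no common component (the affine F_7-count falls short of the bound because intersections may lie at infinity, over extension fields, or carry multiplicity).


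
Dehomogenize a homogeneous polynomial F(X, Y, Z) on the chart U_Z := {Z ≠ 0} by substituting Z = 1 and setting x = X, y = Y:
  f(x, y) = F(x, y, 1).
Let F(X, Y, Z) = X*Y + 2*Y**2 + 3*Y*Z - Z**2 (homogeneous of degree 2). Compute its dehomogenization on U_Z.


f(x, y) = x*y + 2*y**2 + 3*y - 1

On U_Z we set Z = 1. Each monomial c·X^i·Y^j·Z^k in F becomes c·x^i·y^j·1^k = c·x^i·y^j.
Substituting Z = 1: F(X, Y, 1) = x*y + 2*y**2 + 3*y - 1.
Note: deg(f) ≤ deg(F) = 2; strict inequality happens when F is divisible by Z (lost terms).


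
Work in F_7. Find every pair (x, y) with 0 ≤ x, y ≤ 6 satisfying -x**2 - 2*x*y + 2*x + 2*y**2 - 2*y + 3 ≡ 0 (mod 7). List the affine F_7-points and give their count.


Affine F_7-points: {(0, 2), (0, 6), (3, 0), (3, 4), (4, 6), (5, 2), (5, 4), (6, 0)}; count = 8.

For each of the 49 pairs (x, y) ∈ F_7², evaluate f(x, y) mod 7. Record the zeros.
  x = 0: [0↦3, 1↦3, 2↦0, 3↦1, 4↦6, 5↦1, 6↦0]  zeros at y ∈ {2, 6}
  x = 1: [0↦4, 1↦2, 2↦4, 3↦3, 4↦6, 5↦6, 6↦3]  zeros at y ∈ ∅
  x = 2: [0↦3, 1↦6, 2↦6, 3↦3, 4↦4, 5↦2, 6↦4]  zeros at y ∈ ∅
  x = 3: [0↦0, 1↦1, 2↦6, 3↦1, 4↦0, 5↦3, 6↦3]  zeros at y ∈ {0, 4}
  x = 4: [0↦2, 1↦1, 2↦4, 3↦4, 4↦1, 5↦2, 6↦0]  zeros at y ∈ {6}
  x = 5: [0↦2, 1↦6, 2↦0, 3↦5, 4↦0, 5↦6, 6↦2]  zeros at y ∈ {2, 4}
  x = 6: [0↦0, 1↦2, 2↦1, 3↦4, 4↦4, 5↦1, 6↦2]  zeros at y ∈ {0}
Collecting zeros: affine points = {(0, 2), (0, 6), (3, 0), (3, 4), (4, 6), (5, 2), (5, 4), (6, 0)}.
Total count |C(F_7)_aff| = 8.


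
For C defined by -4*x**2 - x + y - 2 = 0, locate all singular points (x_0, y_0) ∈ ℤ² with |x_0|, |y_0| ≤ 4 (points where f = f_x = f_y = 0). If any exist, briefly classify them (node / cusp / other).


No singular points in the scanned grid; C is smooth there.

Compute partial derivatives:
  f_x = -8*x - 1.
  f_y = 1.
f_y = 1 is a nonzero constant, so f_y never vanishes: no point (x, y) can satisfy f = f_x = f_y = 0. In particular no (x, y) ∈ {−4, ..., 4}² is singular; the curve is smooth.


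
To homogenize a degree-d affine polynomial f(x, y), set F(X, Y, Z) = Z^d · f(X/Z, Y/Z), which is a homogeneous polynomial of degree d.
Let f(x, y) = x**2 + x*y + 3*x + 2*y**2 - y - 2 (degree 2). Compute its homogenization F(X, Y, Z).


F(X, Y, Z) = X**2 + X*Y + 3*X*Z + 2*Y**2 - Y*Z - 2*Z**2

deg(f) = 2.
Substitute x = X/Z, y = Y/Z into f, then multiply by Z^2.
  monomial 1·x^2·y^0 ↦ 1·X^2·Y^0·Z^0.
  monomial 1·x^1·y^1 ↦ 1·X^1·Y^1·Z^0.
  monomial 3·x^1·y^0 ↦ 3·X^1·Y^0·Z^1.
  monomial 2·x^0·y^2 ↦ 2·X^0·Y^2·Z^0.
  monomial -1·x^0·y^1 ↦ -1·X^0·Y^1·Z^1.
  monomial -2·x^0·y^0 ↦ -2·X^0·Y^0·Z^2.
Collecting: F(X, Y, Z) = X**2 + X*Y + 3*X*Z + 2*Y**2 - Y*Z - 2*Z**2.


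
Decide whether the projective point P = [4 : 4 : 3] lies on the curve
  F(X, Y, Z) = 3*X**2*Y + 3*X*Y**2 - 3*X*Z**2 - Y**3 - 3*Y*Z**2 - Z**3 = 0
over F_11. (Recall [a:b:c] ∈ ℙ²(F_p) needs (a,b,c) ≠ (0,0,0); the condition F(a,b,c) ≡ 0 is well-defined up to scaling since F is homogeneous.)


F(4,4,3) ≡ 0 (mod 11); P is on the curve.

Evaluate F(4, 4, 3) term-by-term (mod 11).
  3*X**2*Y ↦ 3·16·4·1 = 192
  3*X*Y**2 ↦ 3·4·16·1 = 192
  -3*X*Z**2 ↦ -3·4·1·9 = -108
  -Y**3 ↦ -1·1·64·1 = -64
  -3*Y*Z**2 ↦ -3·1·4·9 = -108
  -Z**3 ↦ -1·1·1·27 = -27
Sum: F(4, 4, 3) = (192) + (192) + (-108) + (-64) + (-108) + (-27) = 77.
Reducing mod 11: 77 ≡ 0 (mod 11).
Since F(a, b, c) ≡ 0 (mod 11), P lies on the curve.
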